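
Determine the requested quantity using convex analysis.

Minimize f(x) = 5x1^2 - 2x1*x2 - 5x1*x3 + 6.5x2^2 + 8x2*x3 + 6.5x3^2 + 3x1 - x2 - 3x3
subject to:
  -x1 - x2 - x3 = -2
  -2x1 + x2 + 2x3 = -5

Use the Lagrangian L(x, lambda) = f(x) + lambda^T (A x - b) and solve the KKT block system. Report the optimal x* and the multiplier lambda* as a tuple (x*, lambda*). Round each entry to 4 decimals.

Form the Lagrangian:
  L(x, lambda) = (1/2) x^T Q x + c^T x + lambda^T (A x - b)
Stationarity (grad_x L = 0): Q x + c + A^T lambda = 0.
Primal feasibility: A x = b.

This gives the KKT block system:
  [ Q   A^T ] [ x     ]   [-c ]
  [ A    0  ] [ lambda ] = [ b ]

Solving the linear system:
  x*      = (2.2171, 0.1318, -0.3488)
  lambda* = (4.5426, 11.0543)
  f(x*)   = 35.9612

x* = (2.2171, 0.1318, -0.3488), lambda* = (4.5426, 11.0543)


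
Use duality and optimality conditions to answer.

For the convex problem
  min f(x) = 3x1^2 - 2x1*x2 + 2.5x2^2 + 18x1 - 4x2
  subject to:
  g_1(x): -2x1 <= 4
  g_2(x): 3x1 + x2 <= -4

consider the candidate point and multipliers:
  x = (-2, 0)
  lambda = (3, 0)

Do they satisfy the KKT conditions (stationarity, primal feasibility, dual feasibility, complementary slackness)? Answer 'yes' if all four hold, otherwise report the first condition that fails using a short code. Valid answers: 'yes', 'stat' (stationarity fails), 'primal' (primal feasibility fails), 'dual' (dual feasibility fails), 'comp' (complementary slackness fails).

Gradient of f: grad f(x) = Q x + c = (6, 0)
Constraint values g_i(x) = a_i^T x - b_i:
  g_1((-2, 0)) = 0
  g_2((-2, 0)) = -2
Stationarity residual: grad f(x) + sum_i lambda_i a_i = (0, 0)
  -> stationarity OK
Primal feasibility (all g_i <= 0): OK
Dual feasibility (all lambda_i >= 0): OK
Complementary slackness (lambda_i * g_i(x) = 0 for all i): OK

Verdict: yes, KKT holds.

yes


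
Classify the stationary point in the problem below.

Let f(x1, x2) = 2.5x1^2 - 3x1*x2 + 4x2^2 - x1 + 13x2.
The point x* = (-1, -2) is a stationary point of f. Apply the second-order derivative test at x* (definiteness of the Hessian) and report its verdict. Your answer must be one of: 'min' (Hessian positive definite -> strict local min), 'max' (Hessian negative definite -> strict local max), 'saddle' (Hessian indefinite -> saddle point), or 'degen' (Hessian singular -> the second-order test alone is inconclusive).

Compute the Hessian H = grad^2 f:
  H = [[5, -3], [-3, 8]]
Verify stationarity: grad f(x*) = H x* + g = (0, 0).
Eigenvalues of H: 3.1459, 9.8541.
Both eigenvalues > 0, so H is positive definite -> x* is a strict local min.

min


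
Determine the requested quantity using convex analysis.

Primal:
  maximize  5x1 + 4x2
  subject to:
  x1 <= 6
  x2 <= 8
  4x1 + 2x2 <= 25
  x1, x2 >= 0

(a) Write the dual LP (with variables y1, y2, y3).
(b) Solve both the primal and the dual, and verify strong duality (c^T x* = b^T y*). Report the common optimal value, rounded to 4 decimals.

The standard primal-dual pair for 'max c^T x s.t. A x <= b, x >= 0' is:
  Dual:  min b^T y  s.t.  A^T y >= c,  y >= 0.

So the dual LP is:
  minimize  6y1 + 8y2 + 25y3
  subject to:
    y1 + 4y3 >= 5
    y2 + 2y3 >= 4
    y1, y2, y3 >= 0

Solving the primal: x* = (2.25, 8).
  primal value c^T x* = 43.25.
Solving the dual: y* = (0, 1.5, 1.25).
  dual value b^T y* = 43.25.
Strong duality: c^T x* = b^T y*. Confirmed.

43.25


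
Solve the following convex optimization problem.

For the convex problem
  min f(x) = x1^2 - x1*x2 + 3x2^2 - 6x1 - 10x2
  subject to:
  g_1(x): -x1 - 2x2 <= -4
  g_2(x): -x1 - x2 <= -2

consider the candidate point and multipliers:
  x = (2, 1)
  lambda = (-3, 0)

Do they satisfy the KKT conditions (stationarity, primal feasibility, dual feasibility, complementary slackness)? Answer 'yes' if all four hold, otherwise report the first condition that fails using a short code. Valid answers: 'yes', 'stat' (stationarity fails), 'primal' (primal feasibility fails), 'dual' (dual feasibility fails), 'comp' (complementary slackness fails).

Gradient of f: grad f(x) = Q x + c = (-3, -6)
Constraint values g_i(x) = a_i^T x - b_i:
  g_1((2, 1)) = 0
  g_2((2, 1)) = -1
Stationarity residual: grad f(x) + sum_i lambda_i a_i = (0, 0)
  -> stationarity OK
Primal feasibility (all g_i <= 0): OK
Dual feasibility (all lambda_i >= 0): FAILS
Complementary slackness (lambda_i * g_i(x) = 0 for all i): OK

Verdict: the first failing condition is dual_feasibility -> dual.

dual


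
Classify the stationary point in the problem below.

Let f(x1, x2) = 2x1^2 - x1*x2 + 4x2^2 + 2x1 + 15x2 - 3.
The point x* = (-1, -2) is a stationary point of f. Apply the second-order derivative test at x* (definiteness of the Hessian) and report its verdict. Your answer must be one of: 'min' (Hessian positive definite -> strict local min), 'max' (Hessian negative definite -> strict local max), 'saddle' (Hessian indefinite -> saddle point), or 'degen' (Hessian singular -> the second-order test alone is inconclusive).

Compute the Hessian H = grad^2 f:
  H = [[4, -1], [-1, 8]]
Verify stationarity: grad f(x*) = H x* + g = (0, 0).
Eigenvalues of H: 3.7639, 8.2361.
Both eigenvalues > 0, so H is positive definite -> x* is a strict local min.

min


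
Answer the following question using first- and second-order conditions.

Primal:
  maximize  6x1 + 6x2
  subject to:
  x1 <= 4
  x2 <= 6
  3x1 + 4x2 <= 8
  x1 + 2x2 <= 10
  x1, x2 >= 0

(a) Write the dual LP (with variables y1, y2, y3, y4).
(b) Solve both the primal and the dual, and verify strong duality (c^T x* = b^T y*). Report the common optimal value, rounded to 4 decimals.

The standard primal-dual pair for 'max c^T x s.t. A x <= b, x >= 0' is:
  Dual:  min b^T y  s.t.  A^T y >= c,  y >= 0.

So the dual LP is:
  minimize  4y1 + 6y2 + 8y3 + 10y4
  subject to:
    y1 + 3y3 + y4 >= 6
    y2 + 4y3 + 2y4 >= 6
    y1, y2, y3, y4 >= 0

Solving the primal: x* = (2.6667, 0).
  primal value c^T x* = 16.
Solving the dual: y* = (0, 0, 2, 0).
  dual value b^T y* = 16.
Strong duality: c^T x* = b^T y*. Confirmed.

16


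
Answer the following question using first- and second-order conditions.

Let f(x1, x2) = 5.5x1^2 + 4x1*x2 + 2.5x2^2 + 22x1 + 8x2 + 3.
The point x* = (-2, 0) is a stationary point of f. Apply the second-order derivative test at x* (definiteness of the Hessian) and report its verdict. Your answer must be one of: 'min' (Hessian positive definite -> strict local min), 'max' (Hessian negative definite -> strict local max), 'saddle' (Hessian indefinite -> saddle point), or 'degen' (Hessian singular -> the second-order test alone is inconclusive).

Compute the Hessian H = grad^2 f:
  H = [[11, 4], [4, 5]]
Verify stationarity: grad f(x*) = H x* + g = (0, 0).
Eigenvalues of H: 3, 13.
Both eigenvalues > 0, so H is positive definite -> x* is a strict local min.

min


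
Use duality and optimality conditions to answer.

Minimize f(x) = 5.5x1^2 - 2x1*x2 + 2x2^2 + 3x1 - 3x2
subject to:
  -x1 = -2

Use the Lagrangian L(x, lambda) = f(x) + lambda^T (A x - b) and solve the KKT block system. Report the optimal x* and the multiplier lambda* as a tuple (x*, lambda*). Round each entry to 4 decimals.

Form the Lagrangian:
  L(x, lambda) = (1/2) x^T Q x + c^T x + lambda^T (A x - b)
Stationarity (grad_x L = 0): Q x + c + A^T lambda = 0.
Primal feasibility: A x = b.

This gives the KKT block system:
  [ Q   A^T ] [ x     ]   [-c ]
  [ A    0  ] [ lambda ] = [ b ]

Solving the linear system:
  x*      = (2, 1.75)
  lambda* = (21.5)
  f(x*)   = 21.875

x* = (2, 1.75), lambda* = (21.5)


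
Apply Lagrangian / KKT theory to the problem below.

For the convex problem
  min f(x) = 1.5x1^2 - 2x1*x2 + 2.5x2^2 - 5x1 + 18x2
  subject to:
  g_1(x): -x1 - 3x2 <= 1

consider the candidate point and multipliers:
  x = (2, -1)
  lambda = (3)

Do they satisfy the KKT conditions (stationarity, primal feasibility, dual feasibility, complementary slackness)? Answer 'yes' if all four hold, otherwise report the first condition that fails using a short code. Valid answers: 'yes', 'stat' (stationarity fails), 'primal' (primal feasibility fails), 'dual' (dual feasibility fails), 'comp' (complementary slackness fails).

Gradient of f: grad f(x) = Q x + c = (3, 9)
Constraint values g_i(x) = a_i^T x - b_i:
  g_1((2, -1)) = 0
Stationarity residual: grad f(x) + sum_i lambda_i a_i = (0, 0)
  -> stationarity OK
Primal feasibility (all g_i <= 0): OK
Dual feasibility (all lambda_i >= 0): OK
Complementary slackness (lambda_i * g_i(x) = 0 for all i): OK

Verdict: yes, KKT holds.

yes


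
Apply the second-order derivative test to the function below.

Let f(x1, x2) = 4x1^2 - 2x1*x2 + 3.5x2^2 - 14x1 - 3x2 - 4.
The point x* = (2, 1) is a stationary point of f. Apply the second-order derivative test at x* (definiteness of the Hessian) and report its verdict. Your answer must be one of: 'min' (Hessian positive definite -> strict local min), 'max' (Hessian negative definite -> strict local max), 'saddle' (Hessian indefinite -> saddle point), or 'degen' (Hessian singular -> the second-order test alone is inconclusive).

Compute the Hessian H = grad^2 f:
  H = [[8, -2], [-2, 7]]
Verify stationarity: grad f(x*) = H x* + g = (0, 0).
Eigenvalues of H: 5.4384, 9.5616.
Both eigenvalues > 0, so H is positive definite -> x* is a strict local min.

min


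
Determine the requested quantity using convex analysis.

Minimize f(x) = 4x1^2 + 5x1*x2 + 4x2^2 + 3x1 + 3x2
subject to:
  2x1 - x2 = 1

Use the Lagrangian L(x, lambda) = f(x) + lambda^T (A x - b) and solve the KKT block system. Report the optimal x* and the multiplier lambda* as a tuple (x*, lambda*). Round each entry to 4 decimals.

Form the Lagrangian:
  L(x, lambda) = (1/2) x^T Q x + c^T x + lambda^T (A x - b)
Stationarity (grad_x L = 0): Q x + c + A^T lambda = 0.
Primal feasibility: A x = b.

This gives the KKT block system:
  [ Q   A^T ] [ x     ]   [-c ]
  [ A    0  ] [ lambda ] = [ b ]

Solving the linear system:
  x*      = (0.2, -0.6)
  lambda* = (-0.8)
  f(x*)   = -0.2

x* = (0.2, -0.6), lambda* = (-0.8)


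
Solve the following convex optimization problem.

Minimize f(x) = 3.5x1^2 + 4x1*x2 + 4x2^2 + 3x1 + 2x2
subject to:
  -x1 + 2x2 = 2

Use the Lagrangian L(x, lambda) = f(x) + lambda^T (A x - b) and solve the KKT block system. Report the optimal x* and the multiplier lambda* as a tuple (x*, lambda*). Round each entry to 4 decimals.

Form the Lagrangian:
  L(x, lambda) = (1/2) x^T Q x + c^T x + lambda^T (A x - b)
Stationarity (grad_x L = 0): Q x + c + A^T lambda = 0.
Primal feasibility: A x = b.

This gives the KKT block system:
  [ Q   A^T ] [ x     ]   [-c ]
  [ A    0  ] [ lambda ] = [ b ]

Solving the linear system:
  x*      = (-0.9231, 0.5385)
  lambda* = (-1.3077)
  f(x*)   = 0.4615

x* = (-0.9231, 0.5385), lambda* = (-1.3077)


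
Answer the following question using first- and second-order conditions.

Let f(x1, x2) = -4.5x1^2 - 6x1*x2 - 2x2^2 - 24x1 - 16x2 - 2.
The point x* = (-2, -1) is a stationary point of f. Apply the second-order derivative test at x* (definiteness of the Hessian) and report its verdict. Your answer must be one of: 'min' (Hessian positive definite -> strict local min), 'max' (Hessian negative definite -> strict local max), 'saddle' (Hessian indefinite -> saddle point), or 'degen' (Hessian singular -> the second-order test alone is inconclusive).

Compute the Hessian H = grad^2 f:
  H = [[-9, -6], [-6, -4]]
Verify stationarity: grad f(x*) = H x* + g = (0, 0).
Eigenvalues of H: -13, 0.
H has a zero eigenvalue (singular; negative semidefinite but not definite), so H is neither positive definite, negative definite, nor indefinite. The second-order test alone is inconclusive -> degen.
(Indeed, f is constant along the null direction of H through x*, so x* is not a strict local extremum.)

degen


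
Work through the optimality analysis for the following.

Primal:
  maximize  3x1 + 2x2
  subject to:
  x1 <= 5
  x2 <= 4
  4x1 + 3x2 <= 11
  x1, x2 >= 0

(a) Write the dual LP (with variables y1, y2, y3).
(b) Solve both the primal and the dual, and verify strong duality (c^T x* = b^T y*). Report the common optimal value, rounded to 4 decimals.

The standard primal-dual pair for 'max c^T x s.t. A x <= b, x >= 0' is:
  Dual:  min b^T y  s.t.  A^T y >= c,  y >= 0.

So the dual LP is:
  minimize  5y1 + 4y2 + 11y3
  subject to:
    y1 + 4y3 >= 3
    y2 + 3y3 >= 2
    y1, y2, y3 >= 0

Solving the primal: x* = (2.75, 0).
  primal value c^T x* = 8.25.
Solving the dual: y* = (0, 0, 0.75).
  dual value b^T y* = 8.25.
Strong duality: c^T x* = b^T y*. Confirmed.

8.25


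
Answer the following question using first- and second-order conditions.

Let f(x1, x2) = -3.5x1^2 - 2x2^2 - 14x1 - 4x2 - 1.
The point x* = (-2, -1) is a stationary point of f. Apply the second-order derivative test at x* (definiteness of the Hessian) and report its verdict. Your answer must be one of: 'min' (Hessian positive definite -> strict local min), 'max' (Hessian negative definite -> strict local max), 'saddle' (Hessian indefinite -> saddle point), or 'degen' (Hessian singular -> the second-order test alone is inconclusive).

Compute the Hessian H = grad^2 f:
  H = [[-7, 0], [0, -4]]
Verify stationarity: grad f(x*) = H x* + g = (0, 0).
Eigenvalues of H: -7, -4.
Both eigenvalues < 0, so H is negative definite -> x* is a strict local max.

max


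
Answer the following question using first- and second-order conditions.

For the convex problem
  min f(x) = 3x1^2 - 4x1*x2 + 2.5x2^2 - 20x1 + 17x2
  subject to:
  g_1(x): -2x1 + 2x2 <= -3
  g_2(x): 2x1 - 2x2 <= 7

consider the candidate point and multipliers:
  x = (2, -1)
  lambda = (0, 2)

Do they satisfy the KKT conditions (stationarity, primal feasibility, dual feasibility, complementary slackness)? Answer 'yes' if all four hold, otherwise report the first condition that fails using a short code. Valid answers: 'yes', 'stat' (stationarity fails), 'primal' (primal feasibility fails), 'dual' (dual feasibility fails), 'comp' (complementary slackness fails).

Gradient of f: grad f(x) = Q x + c = (-4, 4)
Constraint values g_i(x) = a_i^T x - b_i:
  g_1((2, -1)) = -3
  g_2((2, -1)) = -1
Stationarity residual: grad f(x) + sum_i lambda_i a_i = (0, 0)
  -> stationarity OK
Primal feasibility (all g_i <= 0): OK
Dual feasibility (all lambda_i >= 0): OK
Complementary slackness (lambda_i * g_i(x) = 0 for all i): FAILS

Verdict: the first failing condition is complementary_slackness -> comp.

comp


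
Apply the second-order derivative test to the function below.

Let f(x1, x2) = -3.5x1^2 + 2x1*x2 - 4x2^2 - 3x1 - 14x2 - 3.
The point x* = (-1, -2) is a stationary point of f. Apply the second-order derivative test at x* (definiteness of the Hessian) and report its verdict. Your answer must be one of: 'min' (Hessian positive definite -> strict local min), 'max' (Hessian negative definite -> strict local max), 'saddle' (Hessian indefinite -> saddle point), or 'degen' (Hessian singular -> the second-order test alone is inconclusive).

Compute the Hessian H = grad^2 f:
  H = [[-7, 2], [2, -8]]
Verify stationarity: grad f(x*) = H x* + g = (0, 0).
Eigenvalues of H: -9.5616, -5.4384.
Both eigenvalues < 0, so H is negative definite -> x* is a strict local max.

max


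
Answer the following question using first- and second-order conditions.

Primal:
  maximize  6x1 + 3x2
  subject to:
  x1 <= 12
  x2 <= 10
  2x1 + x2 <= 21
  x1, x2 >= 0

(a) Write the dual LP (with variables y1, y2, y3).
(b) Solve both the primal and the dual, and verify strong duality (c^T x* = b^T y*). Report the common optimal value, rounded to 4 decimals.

The standard primal-dual pair for 'max c^T x s.t. A x <= b, x >= 0' is:
  Dual:  min b^T y  s.t.  A^T y >= c,  y >= 0.

So the dual LP is:
  minimize  12y1 + 10y2 + 21y3
  subject to:
    y1 + 2y3 >= 6
    y2 + y3 >= 3
    y1, y2, y3 >= 0

Solving the primal: x* = (10.5, 0).
  primal value c^T x* = 63.
Solving the dual: y* = (0, 0, 3).
  dual value b^T y* = 63.
Strong duality: c^T x* = b^T y*. Confirmed.

63


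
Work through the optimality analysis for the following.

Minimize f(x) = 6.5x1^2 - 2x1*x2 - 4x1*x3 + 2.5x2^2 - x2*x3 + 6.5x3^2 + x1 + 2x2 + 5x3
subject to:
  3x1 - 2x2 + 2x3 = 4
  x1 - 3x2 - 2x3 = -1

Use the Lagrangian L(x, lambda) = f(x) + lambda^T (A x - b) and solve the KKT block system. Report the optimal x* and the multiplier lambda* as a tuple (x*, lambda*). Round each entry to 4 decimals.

Form the Lagrangian:
  L(x, lambda) = (1/2) x^T Q x + c^T x + lambda^T (A x - b)
Stationarity (grad_x L = 0): Q x + c + A^T lambda = 0.
Primal feasibility: A x = b.

This gives the KKT block system:
  [ Q   A^T ] [ x     ]   [-c ]
  [ A    0  ] [ lambda ] = [ b ]

Solving the linear system:
  x*      = (0.8425, 0.074, 0.8103)
  lambda* = (-3.652, 2.3929)
  f(x*)   = 11.0213

x* = (0.8425, 0.074, 0.8103), lambda* = (-3.652, 2.3929)


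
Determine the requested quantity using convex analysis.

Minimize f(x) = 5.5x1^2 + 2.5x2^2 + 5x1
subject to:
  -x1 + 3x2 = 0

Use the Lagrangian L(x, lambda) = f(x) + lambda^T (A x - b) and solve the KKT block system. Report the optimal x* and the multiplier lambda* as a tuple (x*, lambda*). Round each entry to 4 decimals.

Form the Lagrangian:
  L(x, lambda) = (1/2) x^T Q x + c^T x + lambda^T (A x - b)
Stationarity (grad_x L = 0): Q x + c + A^T lambda = 0.
Primal feasibility: A x = b.

This gives the KKT block system:
  [ Q   A^T ] [ x     ]   [-c ]
  [ A    0  ] [ lambda ] = [ b ]

Solving the linear system:
  x*      = (-0.4327, -0.1442)
  lambda* = (0.2404)
  f(x*)   = -1.0817

x* = (-0.4327, -0.1442), lambda* = (0.2404)


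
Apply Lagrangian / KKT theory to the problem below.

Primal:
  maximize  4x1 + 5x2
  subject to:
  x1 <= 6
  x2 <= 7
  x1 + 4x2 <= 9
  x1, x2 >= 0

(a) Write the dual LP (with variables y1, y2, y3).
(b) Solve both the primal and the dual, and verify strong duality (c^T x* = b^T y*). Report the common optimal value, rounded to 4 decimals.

The standard primal-dual pair for 'max c^T x s.t. A x <= b, x >= 0' is:
  Dual:  min b^T y  s.t.  A^T y >= c,  y >= 0.

So the dual LP is:
  minimize  6y1 + 7y2 + 9y3
  subject to:
    y1 + y3 >= 4
    y2 + 4y3 >= 5
    y1, y2, y3 >= 0

Solving the primal: x* = (6, 0.75).
  primal value c^T x* = 27.75.
Solving the dual: y* = (2.75, 0, 1.25).
  dual value b^T y* = 27.75.
Strong duality: c^T x* = b^T y*. Confirmed.

27.75


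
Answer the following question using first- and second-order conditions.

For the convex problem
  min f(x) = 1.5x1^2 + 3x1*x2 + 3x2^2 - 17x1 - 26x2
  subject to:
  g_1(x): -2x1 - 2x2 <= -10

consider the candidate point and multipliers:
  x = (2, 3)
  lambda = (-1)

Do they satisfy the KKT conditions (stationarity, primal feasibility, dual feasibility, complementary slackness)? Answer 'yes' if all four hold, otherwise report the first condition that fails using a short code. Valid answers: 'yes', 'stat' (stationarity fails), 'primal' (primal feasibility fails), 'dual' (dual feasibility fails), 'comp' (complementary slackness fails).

Gradient of f: grad f(x) = Q x + c = (-2, -2)
Constraint values g_i(x) = a_i^T x - b_i:
  g_1((2, 3)) = 0
Stationarity residual: grad f(x) + sum_i lambda_i a_i = (0, 0)
  -> stationarity OK
Primal feasibility (all g_i <= 0): OK
Dual feasibility (all lambda_i >= 0): FAILS
Complementary slackness (lambda_i * g_i(x) = 0 for all i): OK

Verdict: the first failing condition is dual_feasibility -> dual.

dual


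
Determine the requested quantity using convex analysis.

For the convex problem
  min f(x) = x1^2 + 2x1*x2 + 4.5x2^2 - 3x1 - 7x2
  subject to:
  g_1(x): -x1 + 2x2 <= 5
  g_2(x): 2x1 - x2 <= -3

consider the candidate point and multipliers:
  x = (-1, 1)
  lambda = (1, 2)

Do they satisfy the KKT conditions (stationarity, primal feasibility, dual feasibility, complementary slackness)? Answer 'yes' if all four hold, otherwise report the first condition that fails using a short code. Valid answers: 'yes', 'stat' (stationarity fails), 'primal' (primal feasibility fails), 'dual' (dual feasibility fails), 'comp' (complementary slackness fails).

Gradient of f: grad f(x) = Q x + c = (-3, 0)
Constraint values g_i(x) = a_i^T x - b_i:
  g_1((-1, 1)) = -2
  g_2((-1, 1)) = 0
Stationarity residual: grad f(x) + sum_i lambda_i a_i = (0, 0)
  -> stationarity OK
Primal feasibility (all g_i <= 0): OK
Dual feasibility (all lambda_i >= 0): OK
Complementary slackness (lambda_i * g_i(x) = 0 for all i): FAILS

Verdict: the first failing condition is complementary_slackness -> comp.

comp


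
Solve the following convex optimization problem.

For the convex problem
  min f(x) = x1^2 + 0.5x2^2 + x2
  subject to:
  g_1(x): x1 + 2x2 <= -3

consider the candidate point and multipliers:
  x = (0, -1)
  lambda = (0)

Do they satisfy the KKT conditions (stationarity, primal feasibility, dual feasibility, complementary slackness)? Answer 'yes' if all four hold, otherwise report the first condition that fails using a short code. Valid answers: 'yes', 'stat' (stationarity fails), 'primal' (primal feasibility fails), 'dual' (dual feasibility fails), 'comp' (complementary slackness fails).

Gradient of f: grad f(x) = Q x + c = (0, 0)
Constraint values g_i(x) = a_i^T x - b_i:
  g_1((0, -1)) = 1
Stationarity residual: grad f(x) + sum_i lambda_i a_i = (0, 0)
  -> stationarity OK
Primal feasibility (all g_i <= 0): FAILS
Dual feasibility (all lambda_i >= 0): OK
Complementary slackness (lambda_i * g_i(x) = 0 for all i): OK

Verdict: the first failing condition is primal_feasibility -> primal.

primal


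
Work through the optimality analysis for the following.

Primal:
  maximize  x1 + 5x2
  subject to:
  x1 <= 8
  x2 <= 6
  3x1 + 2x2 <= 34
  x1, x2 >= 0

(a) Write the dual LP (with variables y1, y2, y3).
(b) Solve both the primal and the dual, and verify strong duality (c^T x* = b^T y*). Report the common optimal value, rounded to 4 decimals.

The standard primal-dual pair for 'max c^T x s.t. A x <= b, x >= 0' is:
  Dual:  min b^T y  s.t.  A^T y >= c,  y >= 0.

So the dual LP is:
  minimize  8y1 + 6y2 + 34y3
  subject to:
    y1 + 3y3 >= 1
    y2 + 2y3 >= 5
    y1, y2, y3 >= 0

Solving the primal: x* = (7.3333, 6).
  primal value c^T x* = 37.3333.
Solving the dual: y* = (0, 4.3333, 0.3333).
  dual value b^T y* = 37.3333.
Strong duality: c^T x* = b^T y*. Confirmed.

37.3333


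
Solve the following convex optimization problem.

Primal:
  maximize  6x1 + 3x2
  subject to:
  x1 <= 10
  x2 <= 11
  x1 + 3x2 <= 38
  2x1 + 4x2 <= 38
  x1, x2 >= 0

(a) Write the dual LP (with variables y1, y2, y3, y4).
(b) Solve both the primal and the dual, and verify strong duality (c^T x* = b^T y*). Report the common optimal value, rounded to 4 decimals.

The standard primal-dual pair for 'max c^T x s.t. A x <= b, x >= 0' is:
  Dual:  min b^T y  s.t.  A^T y >= c,  y >= 0.

So the dual LP is:
  minimize  10y1 + 11y2 + 38y3 + 38y4
  subject to:
    y1 + y3 + 2y4 >= 6
    y2 + 3y3 + 4y4 >= 3
    y1, y2, y3, y4 >= 0

Solving the primal: x* = (10, 4.5).
  primal value c^T x* = 73.5.
Solving the dual: y* = (4.5, 0, 0, 0.75).
  dual value b^T y* = 73.5.
Strong duality: c^T x* = b^T y*. Confirmed.

73.5


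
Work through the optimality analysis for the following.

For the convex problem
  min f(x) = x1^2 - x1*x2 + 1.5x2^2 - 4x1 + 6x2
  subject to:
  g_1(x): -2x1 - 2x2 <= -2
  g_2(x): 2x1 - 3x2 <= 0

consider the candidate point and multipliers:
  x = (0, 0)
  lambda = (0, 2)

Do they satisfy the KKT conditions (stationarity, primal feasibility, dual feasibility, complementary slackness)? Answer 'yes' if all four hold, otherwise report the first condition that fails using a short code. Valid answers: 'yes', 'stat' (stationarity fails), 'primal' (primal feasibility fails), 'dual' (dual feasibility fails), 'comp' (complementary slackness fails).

Gradient of f: grad f(x) = Q x + c = (-4, 6)
Constraint values g_i(x) = a_i^T x - b_i:
  g_1((0, 0)) = 2
  g_2((0, 0)) = 0
Stationarity residual: grad f(x) + sum_i lambda_i a_i = (0, 0)
  -> stationarity OK
Primal feasibility (all g_i <= 0): FAILS
Dual feasibility (all lambda_i >= 0): OK
Complementary slackness (lambda_i * g_i(x) = 0 for all i): OK

Verdict: the first failing condition is primal_feasibility -> primal.

primal


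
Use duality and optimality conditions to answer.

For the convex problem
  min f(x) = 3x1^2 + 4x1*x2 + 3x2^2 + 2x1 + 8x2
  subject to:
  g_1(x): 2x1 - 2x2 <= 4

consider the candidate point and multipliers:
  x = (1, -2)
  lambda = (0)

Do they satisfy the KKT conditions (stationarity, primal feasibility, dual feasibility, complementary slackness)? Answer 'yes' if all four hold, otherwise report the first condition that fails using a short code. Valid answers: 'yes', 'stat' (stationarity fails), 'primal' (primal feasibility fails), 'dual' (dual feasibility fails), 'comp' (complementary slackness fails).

Gradient of f: grad f(x) = Q x + c = (0, 0)
Constraint values g_i(x) = a_i^T x - b_i:
  g_1((1, -2)) = 2
Stationarity residual: grad f(x) + sum_i lambda_i a_i = (0, 0)
  -> stationarity OK
Primal feasibility (all g_i <= 0): FAILS
Dual feasibility (all lambda_i >= 0): OK
Complementary slackness (lambda_i * g_i(x) = 0 for all i): OK

Verdict: the first failing condition is primal_feasibility -> primal.

primal


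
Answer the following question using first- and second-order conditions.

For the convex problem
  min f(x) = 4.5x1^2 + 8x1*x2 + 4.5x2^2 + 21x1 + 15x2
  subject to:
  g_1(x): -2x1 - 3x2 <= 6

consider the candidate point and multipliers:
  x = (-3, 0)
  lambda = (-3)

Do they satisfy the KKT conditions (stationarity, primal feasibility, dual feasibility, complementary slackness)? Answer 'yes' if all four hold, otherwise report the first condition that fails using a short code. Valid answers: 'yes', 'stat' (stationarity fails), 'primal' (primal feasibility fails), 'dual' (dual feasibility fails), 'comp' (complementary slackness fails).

Gradient of f: grad f(x) = Q x + c = (-6, -9)
Constraint values g_i(x) = a_i^T x - b_i:
  g_1((-3, 0)) = 0
Stationarity residual: grad f(x) + sum_i lambda_i a_i = (0, 0)
  -> stationarity OK
Primal feasibility (all g_i <= 0): OK
Dual feasibility (all lambda_i >= 0): FAILS
Complementary slackness (lambda_i * g_i(x) = 0 for all i): OK

Verdict: the first failing condition is dual_feasibility -> dual.

dual


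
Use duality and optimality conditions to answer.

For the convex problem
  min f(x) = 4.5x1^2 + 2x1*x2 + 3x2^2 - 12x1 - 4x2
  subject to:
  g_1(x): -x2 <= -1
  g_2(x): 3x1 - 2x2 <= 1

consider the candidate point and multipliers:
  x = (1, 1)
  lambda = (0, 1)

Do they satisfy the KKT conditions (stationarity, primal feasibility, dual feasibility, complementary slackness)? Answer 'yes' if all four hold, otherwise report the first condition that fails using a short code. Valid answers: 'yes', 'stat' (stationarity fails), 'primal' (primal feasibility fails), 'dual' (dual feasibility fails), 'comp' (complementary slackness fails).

Gradient of f: grad f(x) = Q x + c = (-1, 4)
Constraint values g_i(x) = a_i^T x - b_i:
  g_1((1, 1)) = 0
  g_2((1, 1)) = 0
Stationarity residual: grad f(x) + sum_i lambda_i a_i = (2, 2)
  -> stationarity FAILS
Primal feasibility (all g_i <= 0): OK
Dual feasibility (all lambda_i >= 0): OK
Complementary slackness (lambda_i * g_i(x) = 0 for all i): OK

Verdict: the first failing condition is stationarity -> stat.

stat


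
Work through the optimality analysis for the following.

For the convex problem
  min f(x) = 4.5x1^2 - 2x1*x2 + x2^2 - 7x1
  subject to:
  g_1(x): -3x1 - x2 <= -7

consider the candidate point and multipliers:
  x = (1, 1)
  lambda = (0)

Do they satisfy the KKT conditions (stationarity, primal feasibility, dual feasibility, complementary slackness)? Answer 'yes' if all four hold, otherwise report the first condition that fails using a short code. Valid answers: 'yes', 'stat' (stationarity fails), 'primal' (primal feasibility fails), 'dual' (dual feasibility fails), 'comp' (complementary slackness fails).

Gradient of f: grad f(x) = Q x + c = (0, 0)
Constraint values g_i(x) = a_i^T x - b_i:
  g_1((1, 1)) = 3
Stationarity residual: grad f(x) + sum_i lambda_i a_i = (0, 0)
  -> stationarity OK
Primal feasibility (all g_i <= 0): FAILS
Dual feasibility (all lambda_i >= 0): OK
Complementary slackness (lambda_i * g_i(x) = 0 for all i): OK

Verdict: the first failing condition is primal_feasibility -> primal.

primal


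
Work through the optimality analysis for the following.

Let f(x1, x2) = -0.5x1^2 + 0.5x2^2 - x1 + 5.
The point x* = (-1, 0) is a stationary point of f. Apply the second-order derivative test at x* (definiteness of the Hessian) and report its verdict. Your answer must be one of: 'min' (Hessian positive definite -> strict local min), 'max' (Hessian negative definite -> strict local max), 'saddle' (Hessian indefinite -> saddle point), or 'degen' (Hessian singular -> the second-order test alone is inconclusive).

Compute the Hessian H = grad^2 f:
  H = [[-1, 0], [0, 1]]
Verify stationarity: grad f(x*) = H x* + g = (0, 0).
Eigenvalues of H: -1, 1.
Eigenvalues have mixed signs, so H is indefinite -> x* is a saddle point.

saddle


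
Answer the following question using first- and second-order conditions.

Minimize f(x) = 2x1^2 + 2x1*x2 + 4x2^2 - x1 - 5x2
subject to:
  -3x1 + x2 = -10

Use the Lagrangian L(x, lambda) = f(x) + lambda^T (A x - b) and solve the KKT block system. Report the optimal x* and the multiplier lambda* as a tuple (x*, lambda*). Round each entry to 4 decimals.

Form the Lagrangian:
  L(x, lambda) = (1/2) x^T Q x + c^T x + lambda^T (A x - b)
Stationarity (grad_x L = 0): Q x + c + A^T lambda = 0.
Primal feasibility: A x = b.

This gives the KKT block system:
  [ Q   A^T ] [ x     ]   [-c ]
  [ A    0  ] [ lambda ] = [ b ]

Solving the linear system:
  x*      = (3.1364, -0.5909)
  lambda* = (3.4545)
  f(x*)   = 17.1818

x* = (3.1364, -0.5909), lambda* = (3.4545)


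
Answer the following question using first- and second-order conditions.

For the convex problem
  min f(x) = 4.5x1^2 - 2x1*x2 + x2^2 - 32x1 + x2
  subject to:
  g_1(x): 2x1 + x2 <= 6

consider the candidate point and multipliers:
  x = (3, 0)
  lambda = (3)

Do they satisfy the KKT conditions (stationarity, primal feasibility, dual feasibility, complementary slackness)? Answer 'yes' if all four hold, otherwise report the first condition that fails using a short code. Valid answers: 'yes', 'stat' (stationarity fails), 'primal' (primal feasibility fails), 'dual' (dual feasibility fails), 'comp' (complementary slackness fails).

Gradient of f: grad f(x) = Q x + c = (-5, -5)
Constraint values g_i(x) = a_i^T x - b_i:
  g_1((3, 0)) = 0
Stationarity residual: grad f(x) + sum_i lambda_i a_i = (1, -2)
  -> stationarity FAILS
Primal feasibility (all g_i <= 0): OK
Dual feasibility (all lambda_i >= 0): OK
Complementary slackness (lambda_i * g_i(x) = 0 for all i): OK

Verdict: the first failing condition is stationarity -> stat.

stat


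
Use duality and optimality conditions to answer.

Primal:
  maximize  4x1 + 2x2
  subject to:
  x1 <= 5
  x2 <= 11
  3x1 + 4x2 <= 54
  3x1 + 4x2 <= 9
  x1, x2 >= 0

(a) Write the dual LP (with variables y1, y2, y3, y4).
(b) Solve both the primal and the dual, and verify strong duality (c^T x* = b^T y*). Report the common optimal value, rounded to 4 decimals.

The standard primal-dual pair for 'max c^T x s.t. A x <= b, x >= 0' is:
  Dual:  min b^T y  s.t.  A^T y >= c,  y >= 0.

So the dual LP is:
  minimize  5y1 + 11y2 + 54y3 + 9y4
  subject to:
    y1 + 3y3 + 3y4 >= 4
    y2 + 4y3 + 4y4 >= 2
    y1, y2, y3, y4 >= 0

Solving the primal: x* = (3, 0).
  primal value c^T x* = 12.
Solving the dual: y* = (0, 0, 0, 1.3333).
  dual value b^T y* = 12.
Strong duality: c^T x* = b^T y*. Confirmed.

12


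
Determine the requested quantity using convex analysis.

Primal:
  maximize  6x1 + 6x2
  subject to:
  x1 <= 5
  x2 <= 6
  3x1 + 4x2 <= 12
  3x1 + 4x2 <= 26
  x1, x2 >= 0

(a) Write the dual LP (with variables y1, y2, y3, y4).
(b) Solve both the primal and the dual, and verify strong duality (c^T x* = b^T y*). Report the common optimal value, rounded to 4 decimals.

The standard primal-dual pair for 'max c^T x s.t. A x <= b, x >= 0' is:
  Dual:  min b^T y  s.t.  A^T y >= c,  y >= 0.

So the dual LP is:
  minimize  5y1 + 6y2 + 12y3 + 26y4
  subject to:
    y1 + 3y3 + 3y4 >= 6
    y2 + 4y3 + 4y4 >= 6
    y1, y2, y3, y4 >= 0

Solving the primal: x* = (4, 0).
  primal value c^T x* = 24.
Solving the dual: y* = (0, 0, 2, 0).
  dual value b^T y* = 24.
Strong duality: c^T x* = b^T y*. Confirmed.

24


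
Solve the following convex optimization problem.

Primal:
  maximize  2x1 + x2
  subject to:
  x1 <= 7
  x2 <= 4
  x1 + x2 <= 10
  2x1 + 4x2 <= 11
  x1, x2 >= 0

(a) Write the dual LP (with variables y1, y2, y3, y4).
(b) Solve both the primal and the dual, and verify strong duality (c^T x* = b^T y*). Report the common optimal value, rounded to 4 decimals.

The standard primal-dual pair for 'max c^T x s.t. A x <= b, x >= 0' is:
  Dual:  min b^T y  s.t.  A^T y >= c,  y >= 0.

So the dual LP is:
  minimize  7y1 + 4y2 + 10y3 + 11y4
  subject to:
    y1 + y3 + 2y4 >= 2
    y2 + y3 + 4y4 >= 1
    y1, y2, y3, y4 >= 0

Solving the primal: x* = (5.5, 0).
  primal value c^T x* = 11.
Solving the dual: y* = (0, 0, 0, 1).
  dual value b^T y* = 11.
Strong duality: c^T x* = b^T y*. Confirmed.

11


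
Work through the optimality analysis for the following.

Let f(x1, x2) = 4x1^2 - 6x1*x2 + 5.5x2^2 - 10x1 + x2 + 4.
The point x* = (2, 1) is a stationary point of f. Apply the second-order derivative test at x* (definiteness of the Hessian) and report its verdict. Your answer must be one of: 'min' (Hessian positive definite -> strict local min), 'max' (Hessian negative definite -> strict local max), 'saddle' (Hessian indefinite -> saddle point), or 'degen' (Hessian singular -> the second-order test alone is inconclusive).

Compute the Hessian H = grad^2 f:
  H = [[8, -6], [-6, 11]]
Verify stationarity: grad f(x*) = H x* + g = (0, 0).
Eigenvalues of H: 3.3153, 15.6847.
Both eigenvalues > 0, so H is positive definite -> x* is a strict local min.

min


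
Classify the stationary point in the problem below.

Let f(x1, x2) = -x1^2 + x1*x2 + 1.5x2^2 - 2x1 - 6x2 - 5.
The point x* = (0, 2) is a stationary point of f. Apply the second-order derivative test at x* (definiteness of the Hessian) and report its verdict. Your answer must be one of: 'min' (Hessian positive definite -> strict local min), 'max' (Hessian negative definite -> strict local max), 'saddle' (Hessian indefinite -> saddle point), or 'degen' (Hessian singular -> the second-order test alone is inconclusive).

Compute the Hessian H = grad^2 f:
  H = [[-2, 1], [1, 3]]
Verify stationarity: grad f(x*) = H x* + g = (0, 0).
Eigenvalues of H: -2.1926, 3.1926.
Eigenvalues have mixed signs, so H is indefinite -> x* is a saddle point.

saddle


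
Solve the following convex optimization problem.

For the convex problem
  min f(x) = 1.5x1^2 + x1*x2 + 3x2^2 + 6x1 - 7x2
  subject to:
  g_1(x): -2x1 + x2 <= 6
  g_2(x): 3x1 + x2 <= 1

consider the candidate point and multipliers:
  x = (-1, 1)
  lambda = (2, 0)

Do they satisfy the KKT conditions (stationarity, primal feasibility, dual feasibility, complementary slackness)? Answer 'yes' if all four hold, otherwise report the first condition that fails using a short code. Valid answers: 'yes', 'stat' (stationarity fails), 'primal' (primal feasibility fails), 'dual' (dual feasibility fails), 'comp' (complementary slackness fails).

Gradient of f: grad f(x) = Q x + c = (4, -2)
Constraint values g_i(x) = a_i^T x - b_i:
  g_1((-1, 1)) = -3
  g_2((-1, 1)) = -3
Stationarity residual: grad f(x) + sum_i lambda_i a_i = (0, 0)
  -> stationarity OK
Primal feasibility (all g_i <= 0): OK
Dual feasibility (all lambda_i >= 0): OK
Complementary slackness (lambda_i * g_i(x) = 0 for all i): FAILS

Verdict: the first failing condition is complementary_slackness -> comp.

comp


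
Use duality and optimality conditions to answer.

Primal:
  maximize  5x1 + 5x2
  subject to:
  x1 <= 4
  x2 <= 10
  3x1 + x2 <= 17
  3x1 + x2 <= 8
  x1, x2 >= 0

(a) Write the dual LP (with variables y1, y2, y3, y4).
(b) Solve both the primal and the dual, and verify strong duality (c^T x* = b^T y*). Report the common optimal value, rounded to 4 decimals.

The standard primal-dual pair for 'max c^T x s.t. A x <= b, x >= 0' is:
  Dual:  min b^T y  s.t.  A^T y >= c,  y >= 0.

So the dual LP is:
  minimize  4y1 + 10y2 + 17y3 + 8y4
  subject to:
    y1 + 3y3 + 3y4 >= 5
    y2 + y3 + y4 >= 5
    y1, y2, y3, y4 >= 0

Solving the primal: x* = (0, 8).
  primal value c^T x* = 40.
Solving the dual: y* = (0, 0, 0, 5).
  dual value b^T y* = 40.
Strong duality: c^T x* = b^T y*. Confirmed.

40


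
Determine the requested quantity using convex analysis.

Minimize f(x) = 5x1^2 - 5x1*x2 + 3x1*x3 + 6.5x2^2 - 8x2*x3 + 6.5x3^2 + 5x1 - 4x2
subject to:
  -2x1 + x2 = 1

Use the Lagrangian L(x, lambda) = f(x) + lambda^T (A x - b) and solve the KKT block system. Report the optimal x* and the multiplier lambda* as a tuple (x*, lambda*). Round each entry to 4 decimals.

Form the Lagrangian:
  L(x, lambda) = (1/2) x^T Q x + c^T x + lambda^T (A x - b)
Stationarity (grad_x L = 0): Q x + c + A^T lambda = 0.
Primal feasibility: A x = b.

This gives the KKT block system:
  [ Q   A^T ] [ x     ]   [-c ]
  [ A    0  ] [ lambda ] = [ b ]

Solving the linear system:
  x*      = (-0.3448, 0.3103, 0.2706)
  lambda* = (0.4058)
  f(x*)   = -1.6857

x* = (-0.3448, 0.3103, 0.2706), lambda* = (0.4058)


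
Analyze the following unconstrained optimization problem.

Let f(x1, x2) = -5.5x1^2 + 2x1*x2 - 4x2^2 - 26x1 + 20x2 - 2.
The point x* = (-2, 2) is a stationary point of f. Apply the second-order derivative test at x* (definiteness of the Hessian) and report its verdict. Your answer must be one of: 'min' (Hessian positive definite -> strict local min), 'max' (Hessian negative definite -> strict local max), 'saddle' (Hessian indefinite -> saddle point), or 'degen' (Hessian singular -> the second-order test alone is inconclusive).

Compute the Hessian H = grad^2 f:
  H = [[-11, 2], [2, -8]]
Verify stationarity: grad f(x*) = H x* + g = (0, 0).
Eigenvalues of H: -12, -7.
Both eigenvalues < 0, so H is negative definite -> x* is a strict local max.

max


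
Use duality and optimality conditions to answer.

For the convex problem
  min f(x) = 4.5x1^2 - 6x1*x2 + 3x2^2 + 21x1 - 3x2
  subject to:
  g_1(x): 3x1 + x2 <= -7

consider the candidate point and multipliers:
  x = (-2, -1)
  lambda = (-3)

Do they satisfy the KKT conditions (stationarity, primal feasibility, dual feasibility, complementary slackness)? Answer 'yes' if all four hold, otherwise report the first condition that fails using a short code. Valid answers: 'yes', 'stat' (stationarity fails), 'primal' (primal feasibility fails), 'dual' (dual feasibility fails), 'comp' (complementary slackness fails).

Gradient of f: grad f(x) = Q x + c = (9, 3)
Constraint values g_i(x) = a_i^T x - b_i:
  g_1((-2, -1)) = 0
Stationarity residual: grad f(x) + sum_i lambda_i a_i = (0, 0)
  -> stationarity OK
Primal feasibility (all g_i <= 0): OK
Dual feasibility (all lambda_i >= 0): FAILS
Complementary slackness (lambda_i * g_i(x) = 0 for all i): OK

Verdict: the first failing condition is dual_feasibility -> dual.

dual


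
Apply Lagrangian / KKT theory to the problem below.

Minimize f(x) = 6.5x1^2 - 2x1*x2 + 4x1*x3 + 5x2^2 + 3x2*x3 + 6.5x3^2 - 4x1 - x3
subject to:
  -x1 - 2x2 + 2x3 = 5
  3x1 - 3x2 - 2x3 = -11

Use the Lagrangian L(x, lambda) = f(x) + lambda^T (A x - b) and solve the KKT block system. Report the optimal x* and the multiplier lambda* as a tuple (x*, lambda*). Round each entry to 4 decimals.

Form the Lagrangian:
  L(x, lambda) = (1/2) x^T Q x + c^T x + lambda^T (A x - b)
Stationarity (grad_x L = 0): Q x + c + A^T lambda = 0.
Primal feasibility: A x = b.

This gives the KKT block system:
  [ Q   A^T ] [ x     ]   [-c ]
  [ A    0  ] [ lambda ] = [ b ]

Solving the linear system:
  x*      = (-1.9237, 0.4305, 1.9687)
  lambda* = (-2.6452, 6.4497)
  f(x*)   = 44.9492

x* = (-1.9237, 0.4305, 1.9687), lambda* = (-2.6452, 6.4497)


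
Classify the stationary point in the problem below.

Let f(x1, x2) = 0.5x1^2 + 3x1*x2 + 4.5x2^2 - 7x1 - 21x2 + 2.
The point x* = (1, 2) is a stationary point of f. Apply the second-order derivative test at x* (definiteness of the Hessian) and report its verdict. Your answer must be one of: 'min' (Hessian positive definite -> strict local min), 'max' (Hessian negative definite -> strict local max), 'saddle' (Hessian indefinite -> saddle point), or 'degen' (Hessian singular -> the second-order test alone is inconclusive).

Compute the Hessian H = grad^2 f:
  H = [[1, 3], [3, 9]]
Verify stationarity: grad f(x*) = H x* + g = (0, 0).
Eigenvalues of H: 0, 10.
H has a zero eigenvalue (singular; positive semidefinite but not definite), so H is neither positive definite, negative definite, nor indefinite. The second-order test alone is inconclusive -> degen.
(Indeed, f is constant along the null direction of H through x*, so x* is not a strict local extremum.)

degen
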